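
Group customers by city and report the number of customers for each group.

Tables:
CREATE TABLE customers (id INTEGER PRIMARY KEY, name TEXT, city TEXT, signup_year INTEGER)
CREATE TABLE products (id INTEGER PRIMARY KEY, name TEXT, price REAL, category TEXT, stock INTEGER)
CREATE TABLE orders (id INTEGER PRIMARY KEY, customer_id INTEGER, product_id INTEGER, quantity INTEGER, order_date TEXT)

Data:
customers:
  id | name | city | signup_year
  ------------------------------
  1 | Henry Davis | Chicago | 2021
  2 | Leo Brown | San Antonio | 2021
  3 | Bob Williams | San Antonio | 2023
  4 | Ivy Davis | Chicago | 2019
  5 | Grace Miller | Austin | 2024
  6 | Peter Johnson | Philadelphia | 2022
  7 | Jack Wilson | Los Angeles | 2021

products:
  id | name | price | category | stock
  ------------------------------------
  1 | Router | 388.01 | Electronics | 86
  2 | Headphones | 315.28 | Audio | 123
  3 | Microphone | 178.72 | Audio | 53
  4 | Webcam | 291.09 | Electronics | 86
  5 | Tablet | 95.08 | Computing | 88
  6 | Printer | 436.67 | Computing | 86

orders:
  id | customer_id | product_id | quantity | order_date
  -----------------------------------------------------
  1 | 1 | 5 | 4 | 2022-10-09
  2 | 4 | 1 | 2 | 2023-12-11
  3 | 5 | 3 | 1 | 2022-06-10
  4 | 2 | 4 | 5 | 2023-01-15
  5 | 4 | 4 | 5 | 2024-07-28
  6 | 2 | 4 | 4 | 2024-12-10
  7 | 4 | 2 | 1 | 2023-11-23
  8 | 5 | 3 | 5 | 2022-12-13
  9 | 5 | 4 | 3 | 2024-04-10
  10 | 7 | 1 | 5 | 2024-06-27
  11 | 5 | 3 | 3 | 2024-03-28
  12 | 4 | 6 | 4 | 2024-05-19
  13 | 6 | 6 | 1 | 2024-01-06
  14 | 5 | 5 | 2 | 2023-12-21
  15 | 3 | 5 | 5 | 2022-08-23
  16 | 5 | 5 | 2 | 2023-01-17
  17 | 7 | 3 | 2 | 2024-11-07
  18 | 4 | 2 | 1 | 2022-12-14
SELECT city, COUNT(*) AS n FROM customers GROUP BY city

Execution result:
city | n
Austin | 1
Chicago | 2
Los Angeles | 1
Philadelphia | 1
San Antonio | 2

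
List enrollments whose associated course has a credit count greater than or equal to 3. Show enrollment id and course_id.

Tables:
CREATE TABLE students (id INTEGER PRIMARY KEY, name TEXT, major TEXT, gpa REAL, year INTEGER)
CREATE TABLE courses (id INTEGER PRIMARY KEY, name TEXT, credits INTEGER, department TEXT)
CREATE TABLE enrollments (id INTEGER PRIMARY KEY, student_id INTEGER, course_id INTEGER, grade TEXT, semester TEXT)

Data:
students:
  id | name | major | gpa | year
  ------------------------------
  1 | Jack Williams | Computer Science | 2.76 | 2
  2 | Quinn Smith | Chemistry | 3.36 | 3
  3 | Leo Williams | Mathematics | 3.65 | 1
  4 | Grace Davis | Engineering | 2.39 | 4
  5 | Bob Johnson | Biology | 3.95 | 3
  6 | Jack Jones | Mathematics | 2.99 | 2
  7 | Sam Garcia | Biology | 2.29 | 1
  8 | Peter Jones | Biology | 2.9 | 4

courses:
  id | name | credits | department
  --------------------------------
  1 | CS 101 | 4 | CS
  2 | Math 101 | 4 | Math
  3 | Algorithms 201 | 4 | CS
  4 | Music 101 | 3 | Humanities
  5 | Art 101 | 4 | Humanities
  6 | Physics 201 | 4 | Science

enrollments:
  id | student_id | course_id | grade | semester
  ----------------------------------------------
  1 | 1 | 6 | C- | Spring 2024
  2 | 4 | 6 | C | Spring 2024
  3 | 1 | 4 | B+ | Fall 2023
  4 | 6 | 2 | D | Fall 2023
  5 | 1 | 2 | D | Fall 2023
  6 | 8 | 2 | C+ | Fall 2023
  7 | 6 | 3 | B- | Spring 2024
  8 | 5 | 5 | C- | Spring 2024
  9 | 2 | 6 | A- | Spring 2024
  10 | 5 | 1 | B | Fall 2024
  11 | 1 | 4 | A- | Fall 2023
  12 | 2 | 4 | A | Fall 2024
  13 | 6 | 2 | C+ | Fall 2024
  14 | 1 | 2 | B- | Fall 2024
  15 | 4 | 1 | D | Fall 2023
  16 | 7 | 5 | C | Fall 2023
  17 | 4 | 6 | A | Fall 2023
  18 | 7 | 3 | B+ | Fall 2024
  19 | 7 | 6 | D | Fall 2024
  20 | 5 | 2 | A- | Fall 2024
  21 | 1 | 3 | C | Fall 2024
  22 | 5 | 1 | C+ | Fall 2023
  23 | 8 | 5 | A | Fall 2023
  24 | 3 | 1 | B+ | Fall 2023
SELECT id, course_id FROM enrollments WHERE course_id IN (SELECT id FROM courses WHERE credits >= 3)

Execution result:
id | course_id
1 | 6
2 | 6
3 | 4
4 | 2
5 | 2
6 | 2
7 | 3
8 | 5
9 | 6
10 | 1
11 | 4
12 | 4
13 | 2
14 | 2
15 | 1
16 | 5
17 | 6
18 | 3
19 | 6
20 | 2
21 | 3
22 | 1
23 | 5
24 | 1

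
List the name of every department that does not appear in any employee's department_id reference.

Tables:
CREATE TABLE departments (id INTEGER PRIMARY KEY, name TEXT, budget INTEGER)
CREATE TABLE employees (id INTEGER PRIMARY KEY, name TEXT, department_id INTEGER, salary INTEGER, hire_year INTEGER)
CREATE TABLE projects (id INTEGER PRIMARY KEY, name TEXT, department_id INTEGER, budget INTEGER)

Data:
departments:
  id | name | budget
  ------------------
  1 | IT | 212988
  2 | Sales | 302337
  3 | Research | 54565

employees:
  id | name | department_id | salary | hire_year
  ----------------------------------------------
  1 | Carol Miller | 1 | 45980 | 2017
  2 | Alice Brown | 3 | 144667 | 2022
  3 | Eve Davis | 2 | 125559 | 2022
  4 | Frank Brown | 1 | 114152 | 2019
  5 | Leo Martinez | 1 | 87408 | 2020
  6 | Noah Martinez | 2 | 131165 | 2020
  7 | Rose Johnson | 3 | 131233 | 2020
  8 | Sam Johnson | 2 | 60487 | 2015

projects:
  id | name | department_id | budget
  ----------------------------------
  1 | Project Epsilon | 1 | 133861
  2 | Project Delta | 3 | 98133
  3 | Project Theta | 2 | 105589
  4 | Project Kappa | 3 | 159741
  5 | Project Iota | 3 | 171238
SELECT p.name FROM departments p LEFT JOIN employees c ON c.department_id = p.id WHERE c.id IS NULL

Execution result:
(no rows)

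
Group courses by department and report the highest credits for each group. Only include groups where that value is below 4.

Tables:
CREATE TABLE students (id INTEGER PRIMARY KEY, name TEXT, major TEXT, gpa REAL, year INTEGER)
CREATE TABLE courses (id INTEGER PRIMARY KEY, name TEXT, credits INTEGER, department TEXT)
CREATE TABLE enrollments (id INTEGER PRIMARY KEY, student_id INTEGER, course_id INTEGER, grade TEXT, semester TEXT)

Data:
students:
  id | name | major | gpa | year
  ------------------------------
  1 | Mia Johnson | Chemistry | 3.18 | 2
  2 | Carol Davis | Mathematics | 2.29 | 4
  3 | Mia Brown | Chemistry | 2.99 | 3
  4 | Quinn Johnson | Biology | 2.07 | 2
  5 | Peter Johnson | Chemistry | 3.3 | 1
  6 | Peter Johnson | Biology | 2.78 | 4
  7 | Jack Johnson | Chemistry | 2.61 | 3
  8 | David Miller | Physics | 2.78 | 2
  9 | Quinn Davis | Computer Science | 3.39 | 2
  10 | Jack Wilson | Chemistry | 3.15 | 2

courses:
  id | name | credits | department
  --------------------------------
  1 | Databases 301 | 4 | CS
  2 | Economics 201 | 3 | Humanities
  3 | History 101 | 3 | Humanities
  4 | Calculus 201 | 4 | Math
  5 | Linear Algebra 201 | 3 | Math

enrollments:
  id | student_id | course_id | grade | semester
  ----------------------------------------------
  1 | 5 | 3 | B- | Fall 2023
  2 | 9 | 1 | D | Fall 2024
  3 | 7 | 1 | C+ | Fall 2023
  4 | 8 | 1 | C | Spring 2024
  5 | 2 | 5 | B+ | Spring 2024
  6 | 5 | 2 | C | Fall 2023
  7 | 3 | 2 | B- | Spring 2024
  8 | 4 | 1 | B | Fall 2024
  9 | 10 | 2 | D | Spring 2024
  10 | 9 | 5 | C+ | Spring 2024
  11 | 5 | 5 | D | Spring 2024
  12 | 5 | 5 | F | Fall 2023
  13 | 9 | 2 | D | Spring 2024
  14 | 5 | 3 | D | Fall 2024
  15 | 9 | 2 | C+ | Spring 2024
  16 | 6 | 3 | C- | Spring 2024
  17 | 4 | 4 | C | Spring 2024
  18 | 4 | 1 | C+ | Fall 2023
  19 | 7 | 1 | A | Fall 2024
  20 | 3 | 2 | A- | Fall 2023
SELECT department, MAX(credits) AS max_credits FROM courses GROUP BY department HAVING MAX(credits) < 4

Execution result:
department | max_credits
Humanities | 3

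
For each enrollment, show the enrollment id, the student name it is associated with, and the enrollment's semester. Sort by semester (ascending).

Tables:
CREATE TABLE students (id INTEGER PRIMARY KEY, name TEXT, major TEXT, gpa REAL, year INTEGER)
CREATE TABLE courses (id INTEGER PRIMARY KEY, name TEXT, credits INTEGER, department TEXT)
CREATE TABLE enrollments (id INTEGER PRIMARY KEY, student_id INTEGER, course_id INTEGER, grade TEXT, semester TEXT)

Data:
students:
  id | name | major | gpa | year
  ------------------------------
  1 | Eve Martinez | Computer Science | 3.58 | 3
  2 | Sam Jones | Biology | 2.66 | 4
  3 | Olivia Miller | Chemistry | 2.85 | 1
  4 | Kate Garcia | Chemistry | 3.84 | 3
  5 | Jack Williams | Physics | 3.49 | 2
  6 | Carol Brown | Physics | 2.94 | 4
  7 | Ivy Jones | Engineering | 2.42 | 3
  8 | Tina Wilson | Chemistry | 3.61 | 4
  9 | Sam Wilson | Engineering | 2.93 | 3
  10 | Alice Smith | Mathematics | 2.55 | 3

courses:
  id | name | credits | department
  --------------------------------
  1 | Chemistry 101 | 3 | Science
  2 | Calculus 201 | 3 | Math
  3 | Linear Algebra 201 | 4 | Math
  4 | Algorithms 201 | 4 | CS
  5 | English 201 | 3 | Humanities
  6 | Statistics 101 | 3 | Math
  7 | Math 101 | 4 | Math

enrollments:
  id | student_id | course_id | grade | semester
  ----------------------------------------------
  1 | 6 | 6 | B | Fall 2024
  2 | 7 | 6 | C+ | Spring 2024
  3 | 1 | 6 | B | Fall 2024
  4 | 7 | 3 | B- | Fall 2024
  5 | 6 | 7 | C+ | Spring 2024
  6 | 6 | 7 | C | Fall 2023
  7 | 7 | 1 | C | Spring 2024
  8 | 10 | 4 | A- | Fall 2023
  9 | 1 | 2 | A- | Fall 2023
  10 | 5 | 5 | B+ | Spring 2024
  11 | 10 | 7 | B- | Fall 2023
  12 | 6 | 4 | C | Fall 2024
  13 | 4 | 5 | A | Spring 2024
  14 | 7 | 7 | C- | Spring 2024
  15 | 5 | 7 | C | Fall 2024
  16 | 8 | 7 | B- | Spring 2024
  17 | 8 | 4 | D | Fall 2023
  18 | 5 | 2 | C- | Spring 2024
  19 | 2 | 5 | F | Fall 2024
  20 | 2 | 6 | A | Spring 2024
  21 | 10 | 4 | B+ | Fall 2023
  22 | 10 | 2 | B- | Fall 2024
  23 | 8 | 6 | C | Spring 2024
SELECT c.id, p.name AS student, c.semester FROM enrollments c JOIN students p ON c.student_id = p.id ORDER BY c.semester ASC

Execution result:
id | student | semester
6 | Carol Brown | Fall 2023
8 | Alice Smith | Fall 2023
9 | Eve Martinez | Fall 2023
11 | Alice Smith | Fall 2023
17 | Tina Wilson | Fall 2023
21 | Alice Smith | Fall 2023
1 | Carol Brown | Fall 2024
3 | Eve Martinez | Fall 2024
4 | Ivy Jones | Fall 2024
12 | Carol Brown | Fall 2024
15 | Jack Williams | Fall 2024
19 | Sam Jones | Fall 2024
22 | Alice Smith | Fall 2024
2 | Ivy Jones | Spring 2024
5 | Carol Brown | Spring 2024
7 | Ivy Jones | Spring 2024
10 | Jack Williams | Spring 2024
13 | Kate Garcia | Spring 2024
14 | Ivy Jones | Spring 2024
16 | Tina Wilson | Spring 2024
18 | Jack Williams | Spring 2024
20 | Sam Jones | Spring 2024
23 | Tina Wilson | Spring 2024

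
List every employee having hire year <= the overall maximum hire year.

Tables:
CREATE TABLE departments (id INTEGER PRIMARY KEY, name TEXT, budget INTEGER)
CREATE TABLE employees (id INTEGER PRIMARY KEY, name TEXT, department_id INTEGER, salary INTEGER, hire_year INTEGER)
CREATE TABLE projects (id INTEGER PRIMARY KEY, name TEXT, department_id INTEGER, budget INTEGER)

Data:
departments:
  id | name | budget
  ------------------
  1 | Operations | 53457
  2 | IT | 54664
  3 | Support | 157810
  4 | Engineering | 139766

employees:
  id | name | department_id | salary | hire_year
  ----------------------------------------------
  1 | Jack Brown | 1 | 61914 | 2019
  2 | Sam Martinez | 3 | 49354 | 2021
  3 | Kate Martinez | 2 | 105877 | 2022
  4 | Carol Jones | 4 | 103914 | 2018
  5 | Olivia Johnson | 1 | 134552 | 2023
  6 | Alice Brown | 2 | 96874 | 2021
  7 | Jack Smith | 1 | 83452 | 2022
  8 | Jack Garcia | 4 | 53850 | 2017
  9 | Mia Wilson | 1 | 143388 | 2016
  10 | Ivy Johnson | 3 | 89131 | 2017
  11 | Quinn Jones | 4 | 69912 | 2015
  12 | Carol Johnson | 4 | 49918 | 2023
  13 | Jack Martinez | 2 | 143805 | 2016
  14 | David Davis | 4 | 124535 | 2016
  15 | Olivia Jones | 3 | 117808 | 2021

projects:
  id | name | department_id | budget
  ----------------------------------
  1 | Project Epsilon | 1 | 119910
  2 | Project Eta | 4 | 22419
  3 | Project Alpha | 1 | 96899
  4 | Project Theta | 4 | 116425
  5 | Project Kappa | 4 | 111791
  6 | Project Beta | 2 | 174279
SELECT name, hire_year FROM employees WHERE hire_year <= (SELECT MAX(hire_year) FROM employees)

Execution result:
name | hire_year
Jack Brown | 2019
Sam Martinez | 2021
Kate Martinez | 2022
Carol Jones | 2018
Olivia Johnson | 2023
Alice Brown | 2021
Jack Smith | 2022
Jack Garcia | 2017
Mia Wilson | 2016
Ivy Johnson | 2017
Quinn Jones | 2015
Carol Johnson | 2023
Jack Martinez | 2016
David Davis | 2016
Olivia Jones | 2021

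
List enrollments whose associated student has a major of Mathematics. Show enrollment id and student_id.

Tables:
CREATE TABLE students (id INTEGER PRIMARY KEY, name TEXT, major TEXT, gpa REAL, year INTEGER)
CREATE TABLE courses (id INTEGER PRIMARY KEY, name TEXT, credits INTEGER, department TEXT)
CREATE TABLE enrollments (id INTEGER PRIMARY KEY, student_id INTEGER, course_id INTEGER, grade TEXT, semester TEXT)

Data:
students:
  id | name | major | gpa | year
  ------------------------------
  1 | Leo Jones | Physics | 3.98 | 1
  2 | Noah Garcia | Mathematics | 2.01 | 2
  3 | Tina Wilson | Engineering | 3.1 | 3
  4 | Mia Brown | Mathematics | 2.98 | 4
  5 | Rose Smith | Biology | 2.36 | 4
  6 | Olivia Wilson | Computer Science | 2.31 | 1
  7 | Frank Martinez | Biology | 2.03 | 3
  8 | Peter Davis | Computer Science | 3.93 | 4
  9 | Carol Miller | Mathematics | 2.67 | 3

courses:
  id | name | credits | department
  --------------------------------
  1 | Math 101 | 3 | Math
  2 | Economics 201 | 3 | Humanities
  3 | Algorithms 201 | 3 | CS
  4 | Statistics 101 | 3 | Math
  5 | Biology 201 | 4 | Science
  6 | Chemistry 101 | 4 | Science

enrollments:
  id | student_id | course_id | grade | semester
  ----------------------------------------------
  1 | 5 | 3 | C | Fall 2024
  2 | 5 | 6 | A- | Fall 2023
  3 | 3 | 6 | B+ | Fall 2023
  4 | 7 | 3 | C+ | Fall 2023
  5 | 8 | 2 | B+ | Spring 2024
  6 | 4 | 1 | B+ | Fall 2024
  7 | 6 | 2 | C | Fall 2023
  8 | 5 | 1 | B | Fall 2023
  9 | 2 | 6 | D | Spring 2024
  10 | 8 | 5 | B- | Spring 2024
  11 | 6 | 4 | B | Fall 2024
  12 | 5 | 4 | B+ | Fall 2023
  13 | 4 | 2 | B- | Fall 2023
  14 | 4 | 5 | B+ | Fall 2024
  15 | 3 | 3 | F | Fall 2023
SELECT id, student_id FROM enrollments WHERE student_id IN (SELECT id FROM students WHERE major = 'Mathematics')

Execution result:
id | student_id
6 | 4
9 | 2
13 | 4
14 | 4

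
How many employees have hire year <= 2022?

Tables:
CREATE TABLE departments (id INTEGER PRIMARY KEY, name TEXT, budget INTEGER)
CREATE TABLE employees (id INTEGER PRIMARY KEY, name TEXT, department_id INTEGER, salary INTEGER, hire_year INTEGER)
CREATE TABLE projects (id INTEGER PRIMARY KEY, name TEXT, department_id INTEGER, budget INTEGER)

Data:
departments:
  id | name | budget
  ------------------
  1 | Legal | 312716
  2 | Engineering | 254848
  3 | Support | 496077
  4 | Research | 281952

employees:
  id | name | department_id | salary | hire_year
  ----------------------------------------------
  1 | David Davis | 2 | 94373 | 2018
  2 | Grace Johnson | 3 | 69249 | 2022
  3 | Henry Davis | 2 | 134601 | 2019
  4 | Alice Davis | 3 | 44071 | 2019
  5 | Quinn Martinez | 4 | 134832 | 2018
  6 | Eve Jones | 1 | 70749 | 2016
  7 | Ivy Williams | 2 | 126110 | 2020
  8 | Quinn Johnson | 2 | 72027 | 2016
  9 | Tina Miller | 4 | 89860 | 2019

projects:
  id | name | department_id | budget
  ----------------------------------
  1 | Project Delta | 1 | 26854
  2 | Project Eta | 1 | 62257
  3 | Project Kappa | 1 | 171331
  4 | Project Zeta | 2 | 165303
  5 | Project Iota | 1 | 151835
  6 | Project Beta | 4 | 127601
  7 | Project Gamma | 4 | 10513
SELECT COUNT(*) FROM employees WHERE hire_year <= 2022

Execution result:
9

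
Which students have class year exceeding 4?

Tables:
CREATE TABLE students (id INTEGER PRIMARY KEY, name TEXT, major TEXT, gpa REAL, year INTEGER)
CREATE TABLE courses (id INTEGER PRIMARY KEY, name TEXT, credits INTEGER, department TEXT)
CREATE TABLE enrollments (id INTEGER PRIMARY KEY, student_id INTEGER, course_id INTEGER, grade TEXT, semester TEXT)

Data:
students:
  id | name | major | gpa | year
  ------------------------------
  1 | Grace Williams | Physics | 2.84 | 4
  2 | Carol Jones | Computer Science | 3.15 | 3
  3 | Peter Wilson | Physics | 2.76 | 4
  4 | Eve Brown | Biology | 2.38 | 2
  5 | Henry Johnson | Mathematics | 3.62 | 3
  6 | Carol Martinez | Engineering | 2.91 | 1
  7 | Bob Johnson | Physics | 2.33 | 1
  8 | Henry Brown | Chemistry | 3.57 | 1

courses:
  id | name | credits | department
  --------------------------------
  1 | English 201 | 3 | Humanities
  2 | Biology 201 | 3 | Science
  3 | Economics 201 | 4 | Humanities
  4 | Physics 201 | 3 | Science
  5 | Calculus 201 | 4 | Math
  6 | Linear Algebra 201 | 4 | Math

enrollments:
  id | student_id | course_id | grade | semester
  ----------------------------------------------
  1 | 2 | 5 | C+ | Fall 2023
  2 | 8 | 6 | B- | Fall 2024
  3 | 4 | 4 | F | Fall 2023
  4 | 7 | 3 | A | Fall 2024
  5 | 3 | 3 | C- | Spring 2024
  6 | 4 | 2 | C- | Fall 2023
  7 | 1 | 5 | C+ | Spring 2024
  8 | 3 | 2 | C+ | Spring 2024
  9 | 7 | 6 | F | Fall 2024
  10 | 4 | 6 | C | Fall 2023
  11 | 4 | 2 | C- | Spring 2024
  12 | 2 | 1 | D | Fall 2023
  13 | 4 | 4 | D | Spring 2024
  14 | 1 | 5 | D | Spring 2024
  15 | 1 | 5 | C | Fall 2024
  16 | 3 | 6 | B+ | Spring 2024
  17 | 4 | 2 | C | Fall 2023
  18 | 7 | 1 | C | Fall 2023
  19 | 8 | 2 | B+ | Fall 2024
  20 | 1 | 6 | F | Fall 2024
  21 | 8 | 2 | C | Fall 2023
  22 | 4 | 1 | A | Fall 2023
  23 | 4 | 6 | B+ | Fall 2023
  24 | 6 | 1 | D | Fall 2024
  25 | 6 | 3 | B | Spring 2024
SELECT name, year FROM students WHERE year > 4

Execution result:
(no rows)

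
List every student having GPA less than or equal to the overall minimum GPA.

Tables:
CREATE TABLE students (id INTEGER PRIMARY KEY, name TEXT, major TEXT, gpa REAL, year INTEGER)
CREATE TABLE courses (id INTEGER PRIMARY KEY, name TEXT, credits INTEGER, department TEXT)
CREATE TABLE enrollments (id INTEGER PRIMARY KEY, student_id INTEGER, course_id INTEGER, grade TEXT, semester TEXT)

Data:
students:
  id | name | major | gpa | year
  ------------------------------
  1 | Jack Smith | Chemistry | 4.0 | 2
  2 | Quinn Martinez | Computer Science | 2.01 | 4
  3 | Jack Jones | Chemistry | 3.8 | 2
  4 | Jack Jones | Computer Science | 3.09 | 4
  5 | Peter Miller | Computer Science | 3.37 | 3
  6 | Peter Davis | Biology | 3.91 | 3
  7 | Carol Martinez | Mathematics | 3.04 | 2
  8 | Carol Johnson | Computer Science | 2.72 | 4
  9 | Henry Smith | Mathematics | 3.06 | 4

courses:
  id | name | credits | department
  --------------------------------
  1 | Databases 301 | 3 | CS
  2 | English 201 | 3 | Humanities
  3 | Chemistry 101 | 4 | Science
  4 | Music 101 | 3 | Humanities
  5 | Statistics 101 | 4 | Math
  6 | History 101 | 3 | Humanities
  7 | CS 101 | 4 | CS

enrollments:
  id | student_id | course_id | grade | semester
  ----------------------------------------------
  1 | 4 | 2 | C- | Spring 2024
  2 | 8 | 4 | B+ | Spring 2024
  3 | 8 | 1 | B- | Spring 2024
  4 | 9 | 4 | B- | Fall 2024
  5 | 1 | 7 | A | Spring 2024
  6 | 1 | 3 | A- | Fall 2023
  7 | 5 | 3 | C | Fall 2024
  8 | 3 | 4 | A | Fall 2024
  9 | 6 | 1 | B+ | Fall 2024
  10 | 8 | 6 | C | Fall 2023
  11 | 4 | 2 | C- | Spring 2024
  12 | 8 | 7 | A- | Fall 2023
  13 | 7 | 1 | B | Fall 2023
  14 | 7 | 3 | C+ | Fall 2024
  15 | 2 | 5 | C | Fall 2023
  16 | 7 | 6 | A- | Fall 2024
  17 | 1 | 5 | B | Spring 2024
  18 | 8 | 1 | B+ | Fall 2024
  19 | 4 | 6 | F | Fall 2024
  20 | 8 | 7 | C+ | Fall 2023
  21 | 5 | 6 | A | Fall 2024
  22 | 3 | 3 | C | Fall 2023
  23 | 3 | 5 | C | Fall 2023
SELECT name, gpa FROM students WHERE gpa <= (SELECT MIN(gpa) FROM students)

Execution result:
name | gpa
Quinn Martinez | 2.01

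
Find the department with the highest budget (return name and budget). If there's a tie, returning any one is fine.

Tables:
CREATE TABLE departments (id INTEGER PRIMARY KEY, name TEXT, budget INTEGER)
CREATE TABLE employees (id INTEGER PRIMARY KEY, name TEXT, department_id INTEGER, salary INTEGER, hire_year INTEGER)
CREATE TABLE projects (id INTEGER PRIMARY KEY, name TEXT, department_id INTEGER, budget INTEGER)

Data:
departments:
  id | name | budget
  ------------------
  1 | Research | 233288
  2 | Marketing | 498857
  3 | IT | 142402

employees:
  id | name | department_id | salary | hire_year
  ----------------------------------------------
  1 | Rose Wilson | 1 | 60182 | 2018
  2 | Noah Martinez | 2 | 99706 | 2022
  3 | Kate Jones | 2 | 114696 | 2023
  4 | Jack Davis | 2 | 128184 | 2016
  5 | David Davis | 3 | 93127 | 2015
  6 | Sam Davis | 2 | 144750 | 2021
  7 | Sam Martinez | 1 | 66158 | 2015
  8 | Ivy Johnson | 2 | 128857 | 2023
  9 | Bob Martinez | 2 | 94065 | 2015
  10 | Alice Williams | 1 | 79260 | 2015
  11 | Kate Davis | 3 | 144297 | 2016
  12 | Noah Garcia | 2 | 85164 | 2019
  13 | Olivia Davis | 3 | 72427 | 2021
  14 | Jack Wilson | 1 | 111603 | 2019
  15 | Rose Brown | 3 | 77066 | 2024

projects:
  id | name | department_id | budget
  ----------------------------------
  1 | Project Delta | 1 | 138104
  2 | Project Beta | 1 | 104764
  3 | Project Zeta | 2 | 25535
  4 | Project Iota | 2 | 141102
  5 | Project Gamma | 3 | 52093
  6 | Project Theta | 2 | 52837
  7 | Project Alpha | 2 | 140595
SELECT name, budget FROM departments ORDER BY budget DESC LIMIT 1

Execution result:
name | budget
Marketing | 498857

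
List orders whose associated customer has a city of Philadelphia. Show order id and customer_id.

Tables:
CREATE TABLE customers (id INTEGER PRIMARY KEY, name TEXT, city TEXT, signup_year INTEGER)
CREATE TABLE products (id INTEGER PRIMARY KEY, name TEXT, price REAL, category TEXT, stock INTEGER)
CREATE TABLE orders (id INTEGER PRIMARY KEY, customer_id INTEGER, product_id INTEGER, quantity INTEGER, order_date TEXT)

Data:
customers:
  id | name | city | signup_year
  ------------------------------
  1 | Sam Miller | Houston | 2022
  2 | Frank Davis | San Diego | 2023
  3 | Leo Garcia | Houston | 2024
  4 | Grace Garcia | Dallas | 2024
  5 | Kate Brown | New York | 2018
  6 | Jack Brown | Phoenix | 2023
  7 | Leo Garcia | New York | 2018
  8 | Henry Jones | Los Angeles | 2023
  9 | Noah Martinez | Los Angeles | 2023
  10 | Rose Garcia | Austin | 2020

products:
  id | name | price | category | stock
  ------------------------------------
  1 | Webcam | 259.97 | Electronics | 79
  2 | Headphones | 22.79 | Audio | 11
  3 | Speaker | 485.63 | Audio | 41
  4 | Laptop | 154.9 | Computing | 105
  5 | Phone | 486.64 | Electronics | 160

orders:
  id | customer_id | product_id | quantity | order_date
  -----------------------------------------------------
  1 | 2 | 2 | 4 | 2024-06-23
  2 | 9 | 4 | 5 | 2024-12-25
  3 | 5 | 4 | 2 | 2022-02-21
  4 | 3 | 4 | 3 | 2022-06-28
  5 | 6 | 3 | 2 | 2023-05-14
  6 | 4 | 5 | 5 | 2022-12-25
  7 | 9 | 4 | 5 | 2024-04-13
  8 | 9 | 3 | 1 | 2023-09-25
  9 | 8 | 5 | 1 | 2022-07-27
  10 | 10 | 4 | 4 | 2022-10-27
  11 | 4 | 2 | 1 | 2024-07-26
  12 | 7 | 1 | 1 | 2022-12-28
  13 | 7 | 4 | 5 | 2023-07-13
SELECT id, customer_id FROM orders WHERE customer_id IN (SELECT id FROM customers WHERE city = 'Philadelphia')

Execution result:
(no rows)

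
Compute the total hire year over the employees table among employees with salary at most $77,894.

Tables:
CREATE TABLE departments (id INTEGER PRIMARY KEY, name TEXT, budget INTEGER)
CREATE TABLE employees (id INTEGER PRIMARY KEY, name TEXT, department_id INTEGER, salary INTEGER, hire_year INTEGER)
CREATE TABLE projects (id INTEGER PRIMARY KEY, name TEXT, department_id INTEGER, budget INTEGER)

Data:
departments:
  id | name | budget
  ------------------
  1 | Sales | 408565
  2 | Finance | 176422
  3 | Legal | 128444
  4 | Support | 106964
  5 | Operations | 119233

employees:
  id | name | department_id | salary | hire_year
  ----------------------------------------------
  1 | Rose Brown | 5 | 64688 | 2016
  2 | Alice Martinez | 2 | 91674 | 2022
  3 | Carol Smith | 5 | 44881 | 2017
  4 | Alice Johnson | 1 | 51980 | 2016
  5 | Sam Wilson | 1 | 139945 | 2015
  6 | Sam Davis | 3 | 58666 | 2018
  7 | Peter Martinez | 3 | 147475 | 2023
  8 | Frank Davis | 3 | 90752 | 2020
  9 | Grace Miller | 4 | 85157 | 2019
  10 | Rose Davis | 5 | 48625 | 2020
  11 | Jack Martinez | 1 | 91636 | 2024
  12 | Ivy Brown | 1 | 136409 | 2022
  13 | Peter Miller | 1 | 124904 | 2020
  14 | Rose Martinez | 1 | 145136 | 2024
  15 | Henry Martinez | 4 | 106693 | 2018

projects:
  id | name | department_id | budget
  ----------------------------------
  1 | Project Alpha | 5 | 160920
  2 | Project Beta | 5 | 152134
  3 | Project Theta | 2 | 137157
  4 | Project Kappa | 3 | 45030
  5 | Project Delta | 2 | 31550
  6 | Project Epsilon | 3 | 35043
SELECT SUM(hire_year) FROM employees WHERE salary <= 77894

Execution result:
10087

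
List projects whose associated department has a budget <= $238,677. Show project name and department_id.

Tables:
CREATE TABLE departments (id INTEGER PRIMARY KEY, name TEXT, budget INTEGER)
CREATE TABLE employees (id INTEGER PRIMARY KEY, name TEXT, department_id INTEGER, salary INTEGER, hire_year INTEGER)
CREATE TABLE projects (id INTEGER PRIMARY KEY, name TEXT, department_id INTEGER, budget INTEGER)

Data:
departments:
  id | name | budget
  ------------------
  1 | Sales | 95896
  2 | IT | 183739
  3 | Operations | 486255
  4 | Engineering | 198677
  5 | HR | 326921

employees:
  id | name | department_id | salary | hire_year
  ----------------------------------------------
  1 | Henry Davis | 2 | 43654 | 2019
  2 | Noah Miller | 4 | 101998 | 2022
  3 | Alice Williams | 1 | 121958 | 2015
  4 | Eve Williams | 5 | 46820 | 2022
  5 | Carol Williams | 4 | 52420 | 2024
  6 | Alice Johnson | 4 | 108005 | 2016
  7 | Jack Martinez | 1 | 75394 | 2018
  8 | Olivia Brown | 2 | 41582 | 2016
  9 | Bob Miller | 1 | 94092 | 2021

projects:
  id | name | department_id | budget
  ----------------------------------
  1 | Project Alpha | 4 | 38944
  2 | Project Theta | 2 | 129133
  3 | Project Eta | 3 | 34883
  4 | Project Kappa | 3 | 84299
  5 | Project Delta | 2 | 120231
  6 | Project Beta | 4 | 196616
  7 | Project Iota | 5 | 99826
SELECT name, department_id FROM projects WHERE department_id IN (SELECT id FROM departments WHERE budget <= 238677)

Execution result:
name | department_id
Project Alpha | 4
Project Theta | 2
Project Delta | 2
Project Beta | 4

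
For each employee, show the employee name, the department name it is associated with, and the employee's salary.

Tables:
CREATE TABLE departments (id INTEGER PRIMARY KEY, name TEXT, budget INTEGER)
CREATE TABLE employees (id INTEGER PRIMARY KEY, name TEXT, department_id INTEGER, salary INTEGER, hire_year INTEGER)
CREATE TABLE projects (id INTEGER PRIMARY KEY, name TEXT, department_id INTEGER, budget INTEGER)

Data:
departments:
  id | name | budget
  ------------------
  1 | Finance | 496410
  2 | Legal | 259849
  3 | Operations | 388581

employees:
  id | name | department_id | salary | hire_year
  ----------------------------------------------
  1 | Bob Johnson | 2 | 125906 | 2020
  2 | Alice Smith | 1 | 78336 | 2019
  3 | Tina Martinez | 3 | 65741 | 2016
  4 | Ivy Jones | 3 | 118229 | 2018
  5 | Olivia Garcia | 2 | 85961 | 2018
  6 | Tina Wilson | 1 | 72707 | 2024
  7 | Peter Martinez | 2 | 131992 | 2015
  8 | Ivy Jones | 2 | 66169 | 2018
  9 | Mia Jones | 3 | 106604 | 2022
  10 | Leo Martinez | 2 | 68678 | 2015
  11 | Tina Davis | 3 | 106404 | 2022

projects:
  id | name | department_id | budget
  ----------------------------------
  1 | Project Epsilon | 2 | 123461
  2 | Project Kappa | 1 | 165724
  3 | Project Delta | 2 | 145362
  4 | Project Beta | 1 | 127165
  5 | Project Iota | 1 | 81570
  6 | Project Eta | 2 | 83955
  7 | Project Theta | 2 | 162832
SELECT c.name, p.name AS department, c.salary FROM employees c JOIN departments p ON c.department_id = p.id

Execution result:
name | department | salary
Bob Johnson | Legal | 125906
Alice Smith | Finance | 78336
Tina Martinez | Operations | 65741
Ivy Jones | Operations | 118229
Olivia Garcia | Legal | 85961
Tina Wilson | Finance | 72707
Peter Martinez | Legal | 131992
Ivy Jones | Legal | 66169
Mia Jones | Operations | 106604
Leo Martinez | Legal | 68678
Tina Davis | Operations | 106404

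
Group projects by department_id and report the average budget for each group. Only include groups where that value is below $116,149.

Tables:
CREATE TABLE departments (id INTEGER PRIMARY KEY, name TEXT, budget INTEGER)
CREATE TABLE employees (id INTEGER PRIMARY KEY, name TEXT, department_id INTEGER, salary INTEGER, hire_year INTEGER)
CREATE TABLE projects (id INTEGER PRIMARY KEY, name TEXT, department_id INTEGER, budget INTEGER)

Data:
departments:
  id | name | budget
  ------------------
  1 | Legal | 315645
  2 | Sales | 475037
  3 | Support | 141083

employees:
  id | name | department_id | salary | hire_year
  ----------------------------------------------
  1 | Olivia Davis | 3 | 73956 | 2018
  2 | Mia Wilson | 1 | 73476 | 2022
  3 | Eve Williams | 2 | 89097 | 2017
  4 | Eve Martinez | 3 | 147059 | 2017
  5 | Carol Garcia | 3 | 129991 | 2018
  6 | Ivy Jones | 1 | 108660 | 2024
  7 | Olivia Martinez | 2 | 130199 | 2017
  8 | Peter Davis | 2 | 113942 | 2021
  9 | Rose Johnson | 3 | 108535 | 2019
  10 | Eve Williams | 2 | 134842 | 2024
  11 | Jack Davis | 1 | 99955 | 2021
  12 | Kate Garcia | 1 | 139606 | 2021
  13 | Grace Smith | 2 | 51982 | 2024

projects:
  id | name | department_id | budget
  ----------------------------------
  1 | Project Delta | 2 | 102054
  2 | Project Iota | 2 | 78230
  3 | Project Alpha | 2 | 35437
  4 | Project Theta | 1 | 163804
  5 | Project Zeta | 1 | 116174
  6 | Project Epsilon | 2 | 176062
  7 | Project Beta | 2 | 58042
SELECT department_id, AVG(budget) AS avg_budget FROM projects GROUP BY department_id HAVING AVG(budget) < 116149

Execution result:
department_id | avg_budget
2 | 89965.00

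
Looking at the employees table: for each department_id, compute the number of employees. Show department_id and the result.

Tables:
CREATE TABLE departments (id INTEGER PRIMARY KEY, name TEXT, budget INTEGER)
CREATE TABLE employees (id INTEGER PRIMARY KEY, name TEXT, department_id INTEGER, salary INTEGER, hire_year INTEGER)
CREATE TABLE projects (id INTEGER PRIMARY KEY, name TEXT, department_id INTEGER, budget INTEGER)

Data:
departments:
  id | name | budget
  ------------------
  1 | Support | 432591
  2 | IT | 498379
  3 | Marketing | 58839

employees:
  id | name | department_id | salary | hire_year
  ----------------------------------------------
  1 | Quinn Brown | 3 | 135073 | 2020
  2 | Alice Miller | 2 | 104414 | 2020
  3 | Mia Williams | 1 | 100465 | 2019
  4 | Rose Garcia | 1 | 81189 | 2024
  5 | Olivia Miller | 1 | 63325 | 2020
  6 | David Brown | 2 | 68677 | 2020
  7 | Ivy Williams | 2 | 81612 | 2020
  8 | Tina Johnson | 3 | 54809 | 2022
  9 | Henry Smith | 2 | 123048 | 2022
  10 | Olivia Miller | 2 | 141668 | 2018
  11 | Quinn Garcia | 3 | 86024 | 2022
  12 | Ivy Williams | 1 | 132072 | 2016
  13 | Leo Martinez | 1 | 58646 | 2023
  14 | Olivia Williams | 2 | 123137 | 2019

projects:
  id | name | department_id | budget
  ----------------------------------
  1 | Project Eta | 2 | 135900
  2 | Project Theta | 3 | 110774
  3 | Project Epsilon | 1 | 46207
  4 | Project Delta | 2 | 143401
SELECT department_id, COUNT(*) AS n FROM employees GROUP BY department_id

Execution result:
department_id | n
1 | 5
2 | 6
3 | 3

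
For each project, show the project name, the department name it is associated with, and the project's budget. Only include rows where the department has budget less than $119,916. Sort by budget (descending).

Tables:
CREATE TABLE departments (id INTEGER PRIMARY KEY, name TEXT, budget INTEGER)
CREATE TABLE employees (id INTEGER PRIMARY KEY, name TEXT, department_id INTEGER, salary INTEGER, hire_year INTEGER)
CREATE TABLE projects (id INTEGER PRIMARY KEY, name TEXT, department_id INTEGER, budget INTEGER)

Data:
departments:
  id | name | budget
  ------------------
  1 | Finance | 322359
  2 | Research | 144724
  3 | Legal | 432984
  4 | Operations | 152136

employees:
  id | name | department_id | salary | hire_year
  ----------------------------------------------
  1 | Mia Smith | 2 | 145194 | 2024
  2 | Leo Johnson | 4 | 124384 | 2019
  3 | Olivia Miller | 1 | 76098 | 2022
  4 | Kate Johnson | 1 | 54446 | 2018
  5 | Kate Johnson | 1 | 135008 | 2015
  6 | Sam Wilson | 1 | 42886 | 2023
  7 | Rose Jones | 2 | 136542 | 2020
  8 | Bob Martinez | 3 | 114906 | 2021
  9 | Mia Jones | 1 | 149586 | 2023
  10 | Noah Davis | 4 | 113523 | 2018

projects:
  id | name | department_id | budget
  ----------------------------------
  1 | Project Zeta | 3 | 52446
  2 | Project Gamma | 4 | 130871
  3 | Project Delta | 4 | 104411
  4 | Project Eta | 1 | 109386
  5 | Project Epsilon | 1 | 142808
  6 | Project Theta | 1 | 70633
SELECT c.name, p.name AS department, c.budget FROM projects c JOIN departments p ON c.department_id = p.id WHERE p.budget < 119916 ORDER BY c.budget DESC

Execution result:
(no rows)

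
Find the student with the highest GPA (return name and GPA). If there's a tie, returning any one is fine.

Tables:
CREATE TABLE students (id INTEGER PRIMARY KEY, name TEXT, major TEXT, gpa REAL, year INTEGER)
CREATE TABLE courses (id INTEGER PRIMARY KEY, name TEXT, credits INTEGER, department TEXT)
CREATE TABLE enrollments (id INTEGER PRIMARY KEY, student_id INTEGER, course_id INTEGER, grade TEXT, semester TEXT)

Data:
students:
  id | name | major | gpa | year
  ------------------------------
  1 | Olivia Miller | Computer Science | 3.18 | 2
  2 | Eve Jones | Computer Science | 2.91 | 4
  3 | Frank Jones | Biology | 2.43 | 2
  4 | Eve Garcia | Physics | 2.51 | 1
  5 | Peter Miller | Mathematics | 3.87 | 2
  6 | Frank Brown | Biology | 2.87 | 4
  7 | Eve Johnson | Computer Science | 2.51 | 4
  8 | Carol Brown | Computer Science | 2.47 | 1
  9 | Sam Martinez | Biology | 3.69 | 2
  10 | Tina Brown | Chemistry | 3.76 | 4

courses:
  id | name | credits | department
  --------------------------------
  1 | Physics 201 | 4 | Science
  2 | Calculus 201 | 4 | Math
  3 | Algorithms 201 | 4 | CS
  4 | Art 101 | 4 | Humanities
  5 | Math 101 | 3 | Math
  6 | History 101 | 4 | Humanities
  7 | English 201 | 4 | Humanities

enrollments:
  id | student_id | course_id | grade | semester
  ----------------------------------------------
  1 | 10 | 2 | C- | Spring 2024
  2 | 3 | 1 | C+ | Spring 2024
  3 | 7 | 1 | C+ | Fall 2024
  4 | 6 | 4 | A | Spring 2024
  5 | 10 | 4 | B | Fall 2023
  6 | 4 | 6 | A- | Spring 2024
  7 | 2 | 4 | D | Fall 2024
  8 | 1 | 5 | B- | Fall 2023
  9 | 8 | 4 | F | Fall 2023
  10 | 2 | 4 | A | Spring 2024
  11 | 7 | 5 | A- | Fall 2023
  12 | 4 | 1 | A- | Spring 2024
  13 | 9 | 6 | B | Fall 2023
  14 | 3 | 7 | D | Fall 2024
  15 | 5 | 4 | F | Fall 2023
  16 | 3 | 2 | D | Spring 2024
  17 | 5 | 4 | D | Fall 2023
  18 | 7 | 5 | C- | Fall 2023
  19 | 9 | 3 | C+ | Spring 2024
SELECT name, gpa FROM students ORDER BY gpa DESC LIMIT 1

Execution result:
name | gpa
Peter Miller | 3.87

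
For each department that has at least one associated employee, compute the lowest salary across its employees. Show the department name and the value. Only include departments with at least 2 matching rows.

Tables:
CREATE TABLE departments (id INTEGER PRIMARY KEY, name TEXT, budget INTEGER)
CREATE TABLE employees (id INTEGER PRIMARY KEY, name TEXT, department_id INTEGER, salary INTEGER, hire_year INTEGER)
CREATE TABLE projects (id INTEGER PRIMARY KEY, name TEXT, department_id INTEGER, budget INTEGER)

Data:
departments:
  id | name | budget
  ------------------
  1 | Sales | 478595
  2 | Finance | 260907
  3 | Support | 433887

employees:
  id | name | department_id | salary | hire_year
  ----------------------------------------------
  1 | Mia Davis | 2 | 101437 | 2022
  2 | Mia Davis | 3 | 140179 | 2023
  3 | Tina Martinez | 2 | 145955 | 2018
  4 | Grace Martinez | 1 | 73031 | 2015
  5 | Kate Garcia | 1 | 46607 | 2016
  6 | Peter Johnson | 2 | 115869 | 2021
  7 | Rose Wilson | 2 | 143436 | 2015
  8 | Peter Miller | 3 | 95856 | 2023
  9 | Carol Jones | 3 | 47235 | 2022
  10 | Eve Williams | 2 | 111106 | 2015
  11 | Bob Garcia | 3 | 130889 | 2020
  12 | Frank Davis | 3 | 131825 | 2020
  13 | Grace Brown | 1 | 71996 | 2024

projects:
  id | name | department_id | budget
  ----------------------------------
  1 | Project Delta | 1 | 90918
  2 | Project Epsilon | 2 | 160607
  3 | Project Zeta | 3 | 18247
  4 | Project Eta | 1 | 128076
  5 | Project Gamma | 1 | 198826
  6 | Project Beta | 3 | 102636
SELECT p.name, MIN(c.salary) AS min_salary FROM employees c JOIN departments p ON c.department_id = p.id GROUP BY p.id, p.name HAVING COUNT(*) >= 2

Execution result:
name | min_salary
Sales | 46607
Finance | 101437
Support | 47235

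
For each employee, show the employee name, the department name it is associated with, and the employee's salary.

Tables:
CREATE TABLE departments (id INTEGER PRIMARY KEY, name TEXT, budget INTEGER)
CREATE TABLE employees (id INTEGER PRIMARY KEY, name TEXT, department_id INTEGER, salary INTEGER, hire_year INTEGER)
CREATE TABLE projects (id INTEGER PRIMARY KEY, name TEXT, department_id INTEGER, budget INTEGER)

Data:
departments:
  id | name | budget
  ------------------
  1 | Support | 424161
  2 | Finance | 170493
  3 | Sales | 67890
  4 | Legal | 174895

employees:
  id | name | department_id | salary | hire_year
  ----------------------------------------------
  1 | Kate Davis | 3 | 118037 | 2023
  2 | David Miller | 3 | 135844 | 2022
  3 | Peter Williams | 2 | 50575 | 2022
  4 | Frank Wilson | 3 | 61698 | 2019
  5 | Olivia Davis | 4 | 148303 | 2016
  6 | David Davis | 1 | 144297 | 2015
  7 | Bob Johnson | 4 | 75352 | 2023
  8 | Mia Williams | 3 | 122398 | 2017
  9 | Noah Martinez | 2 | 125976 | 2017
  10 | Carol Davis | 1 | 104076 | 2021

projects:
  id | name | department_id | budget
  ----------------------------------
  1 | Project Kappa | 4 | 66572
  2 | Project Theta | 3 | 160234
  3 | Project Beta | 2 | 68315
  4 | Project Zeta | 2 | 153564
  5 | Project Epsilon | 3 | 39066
SELECT c.name, p.name AS department, c.salary FROM employees c JOIN departments p ON c.department_id = p.id

Execution result:
name | department | salary
Kate Davis | Sales | 118037
David Miller | Sales | 135844
Peter Williams | Finance | 50575
Frank Wilson | Sales | 61698
Olivia Davis | Legal | 148303
David Davis | Support | 144297
Bob Johnson | Legal | 75352
Mia Williams | Sales | 122398
Noah Martinez | Finance | 125976
Carol Davis | Support | 104076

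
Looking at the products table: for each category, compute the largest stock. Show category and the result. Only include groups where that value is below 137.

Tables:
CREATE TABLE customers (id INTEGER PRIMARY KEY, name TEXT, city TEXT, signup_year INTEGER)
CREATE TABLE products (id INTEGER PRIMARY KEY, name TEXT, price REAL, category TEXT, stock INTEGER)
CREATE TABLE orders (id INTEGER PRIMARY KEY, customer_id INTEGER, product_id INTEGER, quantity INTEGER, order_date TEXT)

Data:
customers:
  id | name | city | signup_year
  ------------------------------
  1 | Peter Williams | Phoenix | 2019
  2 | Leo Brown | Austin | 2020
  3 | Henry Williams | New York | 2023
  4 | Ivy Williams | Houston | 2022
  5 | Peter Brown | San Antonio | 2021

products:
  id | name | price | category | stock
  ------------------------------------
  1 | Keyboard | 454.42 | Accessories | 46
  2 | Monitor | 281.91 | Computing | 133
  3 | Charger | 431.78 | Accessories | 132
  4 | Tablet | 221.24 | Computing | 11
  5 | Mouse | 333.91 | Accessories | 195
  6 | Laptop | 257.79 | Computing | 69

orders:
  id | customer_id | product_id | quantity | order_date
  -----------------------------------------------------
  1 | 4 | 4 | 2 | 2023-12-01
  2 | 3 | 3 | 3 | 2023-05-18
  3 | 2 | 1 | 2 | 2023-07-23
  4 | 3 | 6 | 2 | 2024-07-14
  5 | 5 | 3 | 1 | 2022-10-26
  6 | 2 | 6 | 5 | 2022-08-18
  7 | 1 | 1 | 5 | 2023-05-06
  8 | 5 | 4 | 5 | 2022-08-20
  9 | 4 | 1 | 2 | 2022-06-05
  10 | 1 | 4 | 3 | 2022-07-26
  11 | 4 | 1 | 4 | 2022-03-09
SELECT category, MAX(stock) AS max_stock FROM products GROUP BY category HAVING MAX(stock) < 137

Execution result:
category | max_stock
Computing | 133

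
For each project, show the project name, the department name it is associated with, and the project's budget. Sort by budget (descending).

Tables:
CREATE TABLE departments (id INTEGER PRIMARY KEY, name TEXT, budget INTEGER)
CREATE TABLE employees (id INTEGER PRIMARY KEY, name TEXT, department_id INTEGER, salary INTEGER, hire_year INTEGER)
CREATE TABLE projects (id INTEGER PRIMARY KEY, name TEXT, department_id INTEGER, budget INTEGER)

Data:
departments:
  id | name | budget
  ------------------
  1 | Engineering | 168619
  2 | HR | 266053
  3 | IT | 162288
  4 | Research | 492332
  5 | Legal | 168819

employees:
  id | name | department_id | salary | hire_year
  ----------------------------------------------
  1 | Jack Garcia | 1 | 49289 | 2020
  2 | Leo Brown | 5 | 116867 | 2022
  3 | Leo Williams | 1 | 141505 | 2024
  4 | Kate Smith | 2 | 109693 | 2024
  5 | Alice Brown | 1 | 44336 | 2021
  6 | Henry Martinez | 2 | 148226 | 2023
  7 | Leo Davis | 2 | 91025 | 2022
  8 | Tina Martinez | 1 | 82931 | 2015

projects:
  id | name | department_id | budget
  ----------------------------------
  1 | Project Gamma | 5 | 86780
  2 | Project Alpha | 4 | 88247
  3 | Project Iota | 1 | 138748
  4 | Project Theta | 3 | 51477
SELECT c.name, p.name AS department, c.budget FROM projects c JOIN departments p ON c.department_id = p.id ORDER BY c.budget DESC

Execution result:
name | department | budget
Project Iota | Engineering | 138748
Project Alpha | Research | 88247
Project Gamma | Legal | 86780
Project Theta | IT | 51477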